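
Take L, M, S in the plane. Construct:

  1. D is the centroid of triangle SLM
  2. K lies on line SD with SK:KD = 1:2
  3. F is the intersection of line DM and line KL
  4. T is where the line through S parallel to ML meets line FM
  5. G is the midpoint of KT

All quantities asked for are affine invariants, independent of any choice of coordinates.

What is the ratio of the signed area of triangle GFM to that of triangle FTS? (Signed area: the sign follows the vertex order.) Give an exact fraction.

[GFM]:[FTS] = -7/24

Choose coordinates L = (0, 0), M = (1, 0), S = (0, 1).
1. D is the centroid of triangle SLM ⇒ D = (1/3, 1/3)
2. K lies on line SD with SK:KD = 1:2 ⇒ K = (1/9, 7/9)
3. F is the intersection of line DM and line KL ⇒ F = (1/15, 7/15)
4. T is where the line through S parallel to ML meets line FM ⇒ T = (-1, 1)
5. G is the midpoint of KT ⇒ G = (-4/9, 8/9)
2·[GFM] = 7/45, 2·[FTS] = -8/15
[GFM]:[FTS] = 7/45:-8/15 = -7/24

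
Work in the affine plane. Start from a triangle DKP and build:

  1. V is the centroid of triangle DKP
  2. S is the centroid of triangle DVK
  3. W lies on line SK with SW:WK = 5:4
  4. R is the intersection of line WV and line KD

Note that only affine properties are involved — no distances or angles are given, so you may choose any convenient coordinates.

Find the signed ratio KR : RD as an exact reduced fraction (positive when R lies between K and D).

Set D = (0, 0), K = (1, 0), P = (0, 1); any affine frame gives the same invariant.
1. V is the centroid of triangle DKP ⇒ V = (1/3, 1/3)
2. S is the centroid of triangle DVK ⇒ S = (4/9, 1/9)
3. W lies on line SK with SW:WK = 5:4 ⇒ W = (61/81, 4/81)
4. R is the intersection of line WV and line KD ⇒ R = (19/23, 0)
R = K + t·(D−K) with t = 4/23, so KR:RD = t:(1−t) = 4/23:19/23

KR:RD = 4/19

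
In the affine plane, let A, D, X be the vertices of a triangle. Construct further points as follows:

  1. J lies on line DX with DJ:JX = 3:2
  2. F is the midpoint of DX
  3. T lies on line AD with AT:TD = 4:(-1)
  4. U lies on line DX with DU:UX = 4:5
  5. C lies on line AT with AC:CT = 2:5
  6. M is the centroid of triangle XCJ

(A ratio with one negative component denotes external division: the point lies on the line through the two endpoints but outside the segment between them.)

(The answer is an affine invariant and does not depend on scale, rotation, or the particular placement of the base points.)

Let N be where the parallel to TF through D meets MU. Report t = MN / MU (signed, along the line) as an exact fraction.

t = -141/139

Assign A = (0, 0), D = (1, 0), X = (0, 1) — the answer is frame-independent, so this choice is without loss of generality.
1. J lies on line DX with DJ:JX = 3:2 ⇒ J = (2/5, 3/5)
2. F is the midpoint of DX ⇒ F = (1/2, 1/2)
3. T lies on line AD with AT:TD = 4:(-1) ⇒ T = (4/3, 0)
4. U lies on line DX with DU:UX = 4:5 ⇒ U = (5/9, 4/9)
5. C lies on line AT with AC:CT = 2:5 ⇒ C = (8/21, 0)
6. M is the centroid of triangle XCJ ⇒ M = (82/315, 8/15)
through D parallel to TF: direction (-5/6, 1/2); meets MU at N = (-49/1251, 260/417)
N = M + t·(U−M) with t = -141/139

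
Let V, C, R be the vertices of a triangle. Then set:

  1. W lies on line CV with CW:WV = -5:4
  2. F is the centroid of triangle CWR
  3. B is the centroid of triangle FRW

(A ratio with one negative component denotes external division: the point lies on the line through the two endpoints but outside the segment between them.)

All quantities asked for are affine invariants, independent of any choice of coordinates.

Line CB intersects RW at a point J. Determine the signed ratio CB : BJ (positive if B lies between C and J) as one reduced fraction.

CB:BJ = 8

Work in coordinates with V = (0, 0), C = (1, 0), R = (0, 1).
1. W lies on line CV with CW:WV = -5:4 ⇒ W = (-4, 0)
2. F is the centroid of triangle CWR ⇒ F = (-1, 1/3)
3. B is the centroid of triangle FRW ⇒ B = (-5/3, 4/9)
line CB meets RW at J = (-2, 1/2)
B = C + t·(J−C) with t = 8/9, so CB:BJ = 8/9:1/9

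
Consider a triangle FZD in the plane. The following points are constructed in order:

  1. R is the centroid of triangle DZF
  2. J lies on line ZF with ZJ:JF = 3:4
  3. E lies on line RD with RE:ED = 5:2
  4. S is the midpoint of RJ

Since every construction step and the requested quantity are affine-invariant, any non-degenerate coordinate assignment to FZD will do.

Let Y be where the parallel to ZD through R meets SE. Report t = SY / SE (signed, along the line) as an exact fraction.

Choose coordinates F = (0, 0), Z = (1, 0), D = (0, 1).
1. R is the centroid of triangle DZF ⇒ R = (1/3, 1/3)
2. J lies on line ZF with ZJ:JF = 3:4 ⇒ J = (4/7, 0)
3. E lies on line RD with RE:ED = 5:2 ⇒ E = (2/21, 17/21)
4. S is the midpoint of RJ ⇒ S = (19/42, 1/6)
through R parallel to ZD: direction (-1, 1); meets SE at Y = (11/28, 23/84)
Y = S + t·(E−S) with t = 1/6

t = 1/6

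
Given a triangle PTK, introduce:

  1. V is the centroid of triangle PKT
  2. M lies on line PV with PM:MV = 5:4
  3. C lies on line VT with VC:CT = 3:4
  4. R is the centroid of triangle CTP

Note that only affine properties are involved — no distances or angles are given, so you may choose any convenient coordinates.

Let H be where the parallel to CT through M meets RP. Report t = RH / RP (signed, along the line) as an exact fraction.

Work in coordinates with P = (0, 0), T = (1, 0), K = (0, 1).
1. V is the centroid of triangle PKT ⇒ V = (1/3, 1/3)
2. M lies on line PV with PM:MV = 5:4 ⇒ M = (5/27, 5/27)
3. C lies on line VT with VC:CT = 3:4 ⇒ C = (13/21, 4/21)
4. R is the centroid of triangle CTP ⇒ R = (34/63, 4/63)
through M parallel to CT: direction (8/21, -4/21); meets RP at H = (85/189, 10/189)
H = R + t·(P−R) with t = 1/6

t = 1/6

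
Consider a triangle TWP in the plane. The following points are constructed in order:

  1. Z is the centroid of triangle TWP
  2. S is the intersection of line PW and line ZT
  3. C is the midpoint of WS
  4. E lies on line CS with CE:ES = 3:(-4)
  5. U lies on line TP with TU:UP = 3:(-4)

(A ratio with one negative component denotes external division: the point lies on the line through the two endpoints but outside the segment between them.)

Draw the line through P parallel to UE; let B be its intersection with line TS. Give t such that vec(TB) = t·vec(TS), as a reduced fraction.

t = -3

Assign T = (0, 0), W = (1, 0), P = (0, 1) — the answer is frame-independent, so this choice is without loss of generality.
1. Z is the centroid of triangle TWP ⇒ Z = (1/3, 1/3)
2. S is the intersection of line PW and line ZT ⇒ S = (1/2, 1/2)
3. C is the midpoint of WS ⇒ C = (3/4, 1/4)
4. E lies on line CS with CE:ES = 3:(-4) ⇒ E = (3/2, -1/2)
5. U lies on line TP with TU:UP = 3:(-4) ⇒ U = (0, -3)
through P parallel to UE: direction (3/2, 5/2); meets TS at B = (-3/2, -3/2)
B = T + t·(S−T) with t = -3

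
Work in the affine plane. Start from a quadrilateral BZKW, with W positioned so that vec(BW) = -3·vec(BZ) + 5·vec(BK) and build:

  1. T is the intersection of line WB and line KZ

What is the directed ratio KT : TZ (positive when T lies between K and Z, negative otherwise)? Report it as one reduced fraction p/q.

KT:TZ = -3/5

Assign B = (0, 0), Z = (1, 0), K = (0, 1), W = (-3, 5) — the answer is frame-independent, so this choice is without loss of generality.
1. T is the intersection of line WB and line KZ ⇒ T = (-3/2, 5/2)
T = K + t·(Z−K) with t = -3/2, so KT:TZ = t:(1−t) = -3/2:5/2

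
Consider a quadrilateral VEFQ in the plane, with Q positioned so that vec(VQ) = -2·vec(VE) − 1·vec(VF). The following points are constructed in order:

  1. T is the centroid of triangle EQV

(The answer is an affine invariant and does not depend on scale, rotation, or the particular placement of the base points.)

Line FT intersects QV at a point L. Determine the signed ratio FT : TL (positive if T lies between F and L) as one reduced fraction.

Work in coordinates with V = (0, 0), E = (1, 0), F = (0, 1), Q = (-2, -1).
1. T is the centroid of triangle EQV ⇒ T = (-1/3, -1/3)
line FT meets QV at L = (-2/7, -1/7)
T = F + t·(L−F) with t = 7/6, so FT:TL = 7/6:-1/6

FT:TL = -7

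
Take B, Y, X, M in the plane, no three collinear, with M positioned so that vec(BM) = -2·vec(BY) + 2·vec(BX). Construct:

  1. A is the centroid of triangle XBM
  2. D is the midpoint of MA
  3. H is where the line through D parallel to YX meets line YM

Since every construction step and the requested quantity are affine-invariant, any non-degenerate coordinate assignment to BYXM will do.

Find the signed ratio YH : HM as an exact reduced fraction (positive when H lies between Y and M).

Set B = (0, 0), Y = (1, 0), X = (0, 1), M = (-2, 2); any affine frame gives the same invariant.
1. A is the centroid of triangle XBM ⇒ A = (-2/3, 1)
2. D is the midpoint of MA ⇒ D = (-4/3, 3/2)
3. H is where the line through D parallel to YX meets line YM ⇒ H = (-3/2, 5/3)
H = Y + t·(M−Y) with t = 5/6, so YH:HM = t:(1−t) = 5/6:1/6

YH:HM = 5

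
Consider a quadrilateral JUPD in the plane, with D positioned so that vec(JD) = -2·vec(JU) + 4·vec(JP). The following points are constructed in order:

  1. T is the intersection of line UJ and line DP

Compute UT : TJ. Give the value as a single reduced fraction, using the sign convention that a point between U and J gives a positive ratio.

Set J = (0, 0), U = (1, 0), P = (0, 1), D = (-2, 4); any affine frame gives the same invariant.
1. T is the intersection of line UJ and line DP ⇒ T = (2/3, 0)
T = U + t·(J−U) with t = 1/3, so UT:TJ = t:(1−t) = 1/3:2/3

UT:TJ = 1/2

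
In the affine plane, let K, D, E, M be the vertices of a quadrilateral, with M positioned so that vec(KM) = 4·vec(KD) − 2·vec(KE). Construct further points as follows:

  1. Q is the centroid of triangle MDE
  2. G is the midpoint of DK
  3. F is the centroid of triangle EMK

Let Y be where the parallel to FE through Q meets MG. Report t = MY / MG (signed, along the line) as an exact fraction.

t = 4/9

Assign K = (0, 0), D = (1, 0), E = (0, 1), M = (4, -2) — the answer is frame-independent, so this choice is without loss of generality.
1. Q is the centroid of triangle MDE ⇒ Q = (5/3, -1/3)
2. G is the midpoint of DK ⇒ G = (1/2, 0)
3. F is the centroid of triangle EMK ⇒ F = (4/3, -1/3)
through Q parallel to FE: direction (-4/3, 4/3); meets MG at Y = (22/9, -10/9)
Y = M + t·(G−M) with t = 4/9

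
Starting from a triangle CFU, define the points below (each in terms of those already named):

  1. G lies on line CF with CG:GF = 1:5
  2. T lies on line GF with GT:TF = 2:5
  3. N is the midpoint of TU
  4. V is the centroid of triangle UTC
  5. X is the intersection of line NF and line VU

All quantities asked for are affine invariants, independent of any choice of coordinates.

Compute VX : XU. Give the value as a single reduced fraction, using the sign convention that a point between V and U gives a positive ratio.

VX:XU = 14/25

Choose coordinates C = (0, 0), F = (1, 0), U = (0, 1).
1. G lies on line CF with CG:GF = 1:5 ⇒ G = (1/6, 0)
2. T lies on line GF with GT:TF = 2:5 ⇒ T = (17/42, 0)
3. N is the midpoint of TU ⇒ N = (17/84, 1/2)
4. V is the centroid of triangle UTC ⇒ V = (17/126, 1/3)
5. X is the intersection of line NF and line VU ⇒ X = (425/4914, 67/117)
X = V + t·(U−V) with t = 14/39, so VX:XU = t:(1−t) = 14/39:25/39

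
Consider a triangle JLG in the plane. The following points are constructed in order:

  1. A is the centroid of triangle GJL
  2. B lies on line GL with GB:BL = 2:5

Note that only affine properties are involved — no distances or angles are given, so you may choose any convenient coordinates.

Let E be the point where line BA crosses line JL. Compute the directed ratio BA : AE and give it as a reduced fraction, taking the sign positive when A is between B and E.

Choose coordinates J = (0, 0), L = (1, 0), G = (0, 1).
1. A is the centroid of triangle GJL ⇒ A = (1/3, 1/3)
2. B lies on line GL with GB:BL = 2:5 ⇒ B = (2/7, 5/7)
line BA meets JL at E = (3/8, 0)
A = B + t·(E−B) with t = 8/15, so BA:AE = 8/15:7/15

BA:AE = 8/7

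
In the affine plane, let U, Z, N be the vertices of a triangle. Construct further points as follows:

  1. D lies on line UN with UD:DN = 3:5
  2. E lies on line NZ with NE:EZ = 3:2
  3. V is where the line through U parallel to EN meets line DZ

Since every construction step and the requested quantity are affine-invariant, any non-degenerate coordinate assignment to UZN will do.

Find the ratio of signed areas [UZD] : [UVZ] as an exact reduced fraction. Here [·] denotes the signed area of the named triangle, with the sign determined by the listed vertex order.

[UZD]:[UVZ] = -5/8

Choose coordinates U = (0, 0), Z = (1, 0), N = (0, 1).
1. D lies on line UN with UD:DN = 3:5 ⇒ D = (0, 3/8)
2. E lies on line NZ with NE:EZ = 3:2 ⇒ E = (3/5, 2/5)
3. V is where the line through U parallel to EN meets line DZ ⇒ V = (-3/5, 3/5)
2·[UZD] = 3/8, 2·[UVZ] = -3/5
[UZD]:[UVZ] = 3/8:-3/5 = -5/8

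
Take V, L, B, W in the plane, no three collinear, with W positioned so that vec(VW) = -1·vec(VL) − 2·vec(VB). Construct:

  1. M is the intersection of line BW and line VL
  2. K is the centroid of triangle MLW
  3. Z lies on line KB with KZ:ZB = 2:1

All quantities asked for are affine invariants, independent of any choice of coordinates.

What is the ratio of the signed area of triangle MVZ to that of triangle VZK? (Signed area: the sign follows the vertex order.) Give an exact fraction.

[MVZ]:[VZK] = 2

Work in coordinates with V = (0, 0), L = (1, 0), B = (0, 1), W = (-1, -2).
1. M is the intersection of line BW and line VL ⇒ M = (-1/3, 0)
2. K is the centroid of triangle MLW ⇒ K = (-1/9, -2/3)
3. Z lies on line KB with KZ:ZB = 2:1 ⇒ Z = (-1/27, 4/9)
2·[MVZ] = 4/27, 2·[VZK] = 2/27
[MVZ]:[VZK] = 4/27:2/27 = 2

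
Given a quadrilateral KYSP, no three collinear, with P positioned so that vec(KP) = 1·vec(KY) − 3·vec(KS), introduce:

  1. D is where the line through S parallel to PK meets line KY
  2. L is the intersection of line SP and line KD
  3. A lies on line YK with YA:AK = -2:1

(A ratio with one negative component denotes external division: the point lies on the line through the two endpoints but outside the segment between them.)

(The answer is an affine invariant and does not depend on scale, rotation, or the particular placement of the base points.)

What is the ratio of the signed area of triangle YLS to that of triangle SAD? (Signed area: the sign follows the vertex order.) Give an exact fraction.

Choose coordinates K = (0, 0), Y = (1, 0), S = (0, 1), P = (1, -3).
1. D is where the line through S parallel to PK meets line KY ⇒ D = (1/3, 0)
2. L is the intersection of line SP and line KD ⇒ L = (1/4, 0)
3. A lies on line YK with YA:AK = -2:1 ⇒ A = (-1, 0)
2·[YLS] = -3/4, 2·[SAD] = 4/3
[YLS]:[SAD] = -3/4:4/3 = -9/16

[YLS]:[SAD] = -9/16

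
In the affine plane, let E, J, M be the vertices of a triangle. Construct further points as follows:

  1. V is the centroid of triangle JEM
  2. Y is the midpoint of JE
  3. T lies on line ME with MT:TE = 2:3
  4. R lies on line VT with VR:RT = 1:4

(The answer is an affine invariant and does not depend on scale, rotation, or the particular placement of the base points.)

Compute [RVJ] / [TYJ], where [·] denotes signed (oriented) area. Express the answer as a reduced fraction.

[RVJ]:[TYJ] = 2/45

Assign E = (0, 0), J = (1, 0), M = (0, 1) — the answer is frame-independent, so this choice is without loss of generality.
1. V is the centroid of triangle JEM ⇒ V = (1/3, 1/3)
2. Y is the midpoint of JE ⇒ Y = (1/2, 0)
3. T lies on line ME with MT:TE = 2:3 ⇒ T = (0, 3/5)
4. R lies on line VT with VR:RT = 1:4 ⇒ R = (4/15, 29/75)
2·[RVJ] = 1/75, 2·[TYJ] = 3/10
[RVJ]:[TYJ] = 1/75:3/10 = 2/45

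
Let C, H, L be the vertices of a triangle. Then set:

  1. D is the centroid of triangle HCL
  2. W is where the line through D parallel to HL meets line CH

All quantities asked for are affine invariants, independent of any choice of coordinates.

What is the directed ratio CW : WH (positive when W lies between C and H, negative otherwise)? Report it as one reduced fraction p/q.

Choose coordinates C = (0, 0), H = (1, 0), L = (0, 1).
1. D is the centroid of triangle HCL ⇒ D = (1/3, 1/3)
2. W is where the line through D parallel to HL meets line CH ⇒ W = (2/3, 0)
W = C + t·(H−C) with t = 2/3, so CW:WH = t:(1−t) = 2/3:1/3

CW:WH = 2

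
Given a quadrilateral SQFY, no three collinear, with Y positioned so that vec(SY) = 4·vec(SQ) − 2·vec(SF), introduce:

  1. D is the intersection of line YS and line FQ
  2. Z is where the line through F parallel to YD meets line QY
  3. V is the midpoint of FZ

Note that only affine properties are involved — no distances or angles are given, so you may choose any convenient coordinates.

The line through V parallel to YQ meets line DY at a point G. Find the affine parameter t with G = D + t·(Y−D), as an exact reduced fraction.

t = 3/2

Set S = (0, 0), Q = (1, 0), F = (0, 1), Y = (4, -2); any affine frame gives the same invariant.
1. D is the intersection of line YS and line FQ ⇒ D = (2, -1)
2. Z is where the line through F parallel to YD meets line QY ⇒ Z = (-2, 2)
3. V is the midpoint of FZ ⇒ V = (-1, 3/2)
through V parallel to YQ: direction (-3, 2); meets DY at G = (5, -5/2)
G = D + t·(Y−D) with t = 3/2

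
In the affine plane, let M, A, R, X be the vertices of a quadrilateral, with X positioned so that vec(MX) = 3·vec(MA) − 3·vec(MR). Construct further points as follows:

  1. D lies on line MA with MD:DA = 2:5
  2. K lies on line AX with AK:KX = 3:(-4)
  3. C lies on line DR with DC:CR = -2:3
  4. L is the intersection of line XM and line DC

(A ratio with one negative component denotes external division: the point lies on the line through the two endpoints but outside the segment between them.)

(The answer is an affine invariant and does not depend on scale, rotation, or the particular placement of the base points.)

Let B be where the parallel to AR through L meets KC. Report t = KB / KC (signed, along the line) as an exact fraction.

t = 7/9

Assign M = (0, 0), A = (1, 0), R = (0, 1), X = (3, -3) — the answer is frame-independent, so this choice is without loss of generality.
1. D lies on line MA with MD:DA = 2:5 ⇒ D = (2/7, 0)
2. K lies on line AX with AK:KX = 3:(-4) ⇒ K = (-5, 9)
3. C lies on line DR with DC:CR = -2:3 ⇒ C = (6/7, -2)
4. L is the intersection of line XM and line DC ⇒ L = (2/5, -2/5)
through L parallel to AR: direction (-1, 1); meets KC at B = (-4/9, 4/9)
B = K + t·(C−K) with t = 7/9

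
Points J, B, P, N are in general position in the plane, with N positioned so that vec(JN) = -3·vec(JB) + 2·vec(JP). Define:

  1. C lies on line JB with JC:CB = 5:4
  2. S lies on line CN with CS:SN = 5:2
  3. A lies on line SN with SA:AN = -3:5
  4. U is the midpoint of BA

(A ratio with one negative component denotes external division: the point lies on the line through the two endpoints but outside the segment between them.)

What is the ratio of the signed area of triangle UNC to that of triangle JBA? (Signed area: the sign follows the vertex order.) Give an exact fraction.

Work in coordinates with J = (0, 0), B = (1, 0), P = (0, 1), N = (-3, 2).
1. C lies on line JB with JC:CB = 5:4 ⇒ C = (5/9, 0)
2. S lies on line CN with CS:SN = 5:2 ⇒ S = (-125/63, 10/7)
3. A lies on line SN with SA:AN = -3:5 ⇒ A = (-29/63, 4/7)
4. U is the midpoint of BA ⇒ U = (17/63, 2/7)
2·[UNC] = 4/9, 2·[JBA] = 4/7
[UNC]:[JBA] = 4/9:4/7 = 7/9

[UNC]:[JBA] = 7/9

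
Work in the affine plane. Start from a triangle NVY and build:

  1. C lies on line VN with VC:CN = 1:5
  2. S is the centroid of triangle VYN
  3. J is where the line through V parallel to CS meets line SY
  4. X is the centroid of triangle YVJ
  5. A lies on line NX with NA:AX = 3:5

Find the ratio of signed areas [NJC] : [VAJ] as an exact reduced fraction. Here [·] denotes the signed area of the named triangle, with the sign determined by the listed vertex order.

Set N = (0, 0), V = (1, 0), Y = (0, 1); any affine frame gives the same invariant.
1. C lies on line VN with VC:CN = 1:5 ⇒ C = (5/6, 0)
2. S is the centroid of triangle VYN ⇒ S = (1/3, 1/3)
3. J is where the line through V parallel to CS meets line SY ⇒ J = (1/4, 1/2)
4. X is the centroid of triangle YVJ ⇒ X = (5/12, 1/2)
5. A lies on line NX with NA:AX = 3:5 ⇒ A = (5/32, 3/16)
2·[NJC] = -5/12, 2·[VAJ] = -9/32
[NJC]:[VAJ] = -5/12:-9/32 = 40/27

[NJC]:[VAJ] = 40/27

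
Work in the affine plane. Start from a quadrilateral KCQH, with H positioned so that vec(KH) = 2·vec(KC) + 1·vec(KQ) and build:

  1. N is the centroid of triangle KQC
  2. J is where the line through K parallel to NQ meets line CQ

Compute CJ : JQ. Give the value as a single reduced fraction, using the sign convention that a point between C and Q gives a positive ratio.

CJ:JQ = -2

Assign K = (0, 0), C = (1, 0), Q = (0, 1), H = (2, 1) — the answer is frame-independent, so this choice is without loss of generality.
1. N is the centroid of triangle KQC ⇒ N = (1/3, 1/3)
2. J is where the line through K parallel to NQ meets line CQ ⇒ J = (-1, 2)
J = C + t·(Q−C) with t = 2, so CJ:JQ = t:(1−t) = 2:-1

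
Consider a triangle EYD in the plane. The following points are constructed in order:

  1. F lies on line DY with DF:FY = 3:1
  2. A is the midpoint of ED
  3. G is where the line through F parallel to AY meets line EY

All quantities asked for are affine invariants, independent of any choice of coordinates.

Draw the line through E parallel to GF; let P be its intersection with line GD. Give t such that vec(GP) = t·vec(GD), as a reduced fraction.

Work in coordinates with E = (0, 0), Y = (1, 0), D = (0, 1).
1. F lies on line DY with DF:FY = 3:1 ⇒ F = (3/4, 1/4)
2. A is the midpoint of ED ⇒ A = (0, 1/2)
3. G is where the line through F parallel to AY meets line EY ⇒ G = (5/4, 0)
through E parallel to GF: direction (-1/2, 1/4); meets GD at P = (10/3, -5/3)
P = G + t·(D−G) with t = -5/3

t = -5/3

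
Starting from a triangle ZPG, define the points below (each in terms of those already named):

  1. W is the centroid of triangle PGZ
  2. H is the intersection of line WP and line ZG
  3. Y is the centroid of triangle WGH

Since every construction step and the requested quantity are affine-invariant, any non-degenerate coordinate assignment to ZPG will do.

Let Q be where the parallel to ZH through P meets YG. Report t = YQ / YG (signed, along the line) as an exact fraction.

t = -8

Work in coordinates with Z = (0, 0), P = (1, 0), G = (0, 1).
1. W is the centroid of triangle PGZ ⇒ W = (1/3, 1/3)
2. H is the intersection of line WP and line ZG ⇒ H = (0, 1/2)
3. Y is the centroid of triangle WGH ⇒ Y = (1/9, 11/18)
through P parallel to ZH: direction (0, 1/2); meets YG at Q = (1, -5/2)
Q = Y + t·(G−Y) with t = -8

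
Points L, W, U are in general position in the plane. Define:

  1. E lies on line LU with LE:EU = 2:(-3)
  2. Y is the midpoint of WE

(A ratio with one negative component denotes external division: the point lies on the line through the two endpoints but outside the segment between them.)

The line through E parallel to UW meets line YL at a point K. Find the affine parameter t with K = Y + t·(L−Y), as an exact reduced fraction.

Set L = (0, 0), W = (1, 0), U = (0, 1); any affine frame gives the same invariant.
1. E lies on line LU with LE:EU = 2:(-3) ⇒ E = (0, -2)
2. Y is the midpoint of WE ⇒ Y = (1/2, -1)
through E parallel to UW: direction (1, -1); meets YL at K = (2, -4)
K = Y + t·(L−Y) with t = -3

t = -3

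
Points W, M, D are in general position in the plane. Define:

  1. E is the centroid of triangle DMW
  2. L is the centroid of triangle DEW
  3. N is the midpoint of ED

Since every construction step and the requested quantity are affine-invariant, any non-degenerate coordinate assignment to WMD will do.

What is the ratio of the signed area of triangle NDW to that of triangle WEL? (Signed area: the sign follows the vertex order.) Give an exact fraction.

Work in coordinates with W = (0, 0), M = (1, 0), D = (0, 1).
1. E is the centroid of triangle DMW ⇒ E = (1/3, 1/3)
2. L is the centroid of triangle DEW ⇒ L = (1/9, 4/9)
3. N is the midpoint of ED ⇒ N = (1/6, 2/3)
2·[NDW] = 1/6, 2·[WEL] = 1/9
[NDW]:[WEL] = 1/6:1/9 = 3/2

[NDW]:[WEL] = 3/2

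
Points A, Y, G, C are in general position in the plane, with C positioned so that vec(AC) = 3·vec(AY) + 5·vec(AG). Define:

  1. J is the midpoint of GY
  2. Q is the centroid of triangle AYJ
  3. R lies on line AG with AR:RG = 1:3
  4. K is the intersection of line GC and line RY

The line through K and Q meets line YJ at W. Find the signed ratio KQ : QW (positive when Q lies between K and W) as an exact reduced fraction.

KQ:QW = 44/19

Assign A = (0, 0), Y = (1, 0), G = (0, 1), C = (3, 5) — the answer is frame-independent, so this choice is without loss of generality.
1. J is the midpoint of GY ⇒ J = (1/2, 1/2)
2. Q is the centroid of triangle AYJ ⇒ Q = (1/2, 1/6)
3. R lies on line AG with AR:RG = 1:3 ⇒ R = (0, 1/4)
4. K is the intersection of line GC and line RY ⇒ K = (-9/19, 7/19)
line KQ meets YJ at W = (81/88, 7/88)
Q = K + t·(W−K) with t = 44/63, so KQ:QW = 44/63:19/63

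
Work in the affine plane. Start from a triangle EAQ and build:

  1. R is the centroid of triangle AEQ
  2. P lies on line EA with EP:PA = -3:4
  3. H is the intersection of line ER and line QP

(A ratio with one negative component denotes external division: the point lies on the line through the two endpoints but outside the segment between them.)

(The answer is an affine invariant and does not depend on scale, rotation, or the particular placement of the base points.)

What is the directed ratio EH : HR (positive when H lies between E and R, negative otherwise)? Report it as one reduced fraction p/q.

Work in coordinates with E = (0, 0), A = (1, 0), Q = (0, 1).
1. R is the centroid of triangle AEQ ⇒ R = (1/3, 1/3)
2. P lies on line EA with EP:PA = -3:4 ⇒ P = (-3, 0)
3. H is the intersection of line ER and line QP ⇒ H = (3/2, 3/2)
H = E + t·(R−E) with t = 9/2, so EH:HR = t:(1−t) = 9/2:-7/2

EH:HR = -9/7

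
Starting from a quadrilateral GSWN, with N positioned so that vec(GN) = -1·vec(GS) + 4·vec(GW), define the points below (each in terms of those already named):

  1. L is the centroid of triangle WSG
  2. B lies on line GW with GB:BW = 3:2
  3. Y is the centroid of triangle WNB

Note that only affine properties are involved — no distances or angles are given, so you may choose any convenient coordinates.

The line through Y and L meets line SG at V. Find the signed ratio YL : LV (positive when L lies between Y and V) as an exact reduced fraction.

YL:LV = 23/5

Assign G = (0, 0), S = (1, 0), W = (0, 1), N = (-1, 4) — the answer is frame-independent, so this choice is without loss of generality.
1. L is the centroid of triangle WSG ⇒ L = (1/3, 1/3)
2. B lies on line GW with GB:BW = 3:2 ⇒ B = (0, 3/5)
3. Y is the centroid of triangle WNB ⇒ Y = (-1/3, 28/15)
line YL meets SG at V = (11/23, 0)
L = Y + t·(V−Y) with t = 23/28, so YL:LV = 23/28:5/28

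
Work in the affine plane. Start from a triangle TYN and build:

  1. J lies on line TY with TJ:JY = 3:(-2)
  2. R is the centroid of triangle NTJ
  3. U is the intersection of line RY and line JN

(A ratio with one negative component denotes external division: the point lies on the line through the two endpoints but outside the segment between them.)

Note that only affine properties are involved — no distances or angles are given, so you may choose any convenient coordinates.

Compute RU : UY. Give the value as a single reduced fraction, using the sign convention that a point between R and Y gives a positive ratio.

RU:UY = -1/2

Work in coordinates with T = (0, 0), Y = (1, 0), N = (0, 1).
1. J lies on line TY with TJ:JY = 3:(-2) ⇒ J = (3, 0)
2. R is the centroid of triangle NTJ ⇒ R = (1, 1/3)
3. U is the intersection of line RY and line JN ⇒ U = (1, 2/3)
U = R + t·(Y−R) with t = -1, so RU:UY = t:(1−t) = -1:2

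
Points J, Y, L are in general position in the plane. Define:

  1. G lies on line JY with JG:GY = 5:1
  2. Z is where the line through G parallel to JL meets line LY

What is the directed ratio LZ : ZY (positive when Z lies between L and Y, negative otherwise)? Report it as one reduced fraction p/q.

LZ:ZY = 5

Assign J = (0, 0), Y = (1, 0), L = (0, 1) — the answer is frame-independent, so this choice is without loss of generality.
1. G lies on line JY with JG:GY = 5:1 ⇒ G = (5/6, 0)
2. Z is where the line through G parallel to JL meets line LY ⇒ Z = (5/6, 1/6)
Z = L + t·(Y−L) with t = 5/6, so LZ:ZY = t:(1−t) = 5/6:1/6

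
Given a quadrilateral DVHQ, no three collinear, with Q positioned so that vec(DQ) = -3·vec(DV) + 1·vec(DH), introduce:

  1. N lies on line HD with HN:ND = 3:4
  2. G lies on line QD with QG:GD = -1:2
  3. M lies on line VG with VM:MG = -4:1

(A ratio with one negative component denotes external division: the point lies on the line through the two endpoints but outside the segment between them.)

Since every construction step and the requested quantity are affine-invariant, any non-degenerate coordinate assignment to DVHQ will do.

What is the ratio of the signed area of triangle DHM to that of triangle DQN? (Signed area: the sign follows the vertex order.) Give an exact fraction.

Work in coordinates with D = (0, 0), V = (1, 0), H = (0, 1), Q = (-3, 1).
1. N lies on line HD with HN:ND = 3:4 ⇒ N = (0, 4/7)
2. G lies on line QD with QG:GD = -1:2 ⇒ G = (-6, 2)
3. M lies on line VG with VM:MG = -4:1 ⇒ M = (-25/3, 8/3)
2·[DHM] = 25/3, 2·[DQN] = -12/7
[DHM]:[DQN] = 25/3:-12/7 = -175/36

[DHM]:[DQN] = -175/36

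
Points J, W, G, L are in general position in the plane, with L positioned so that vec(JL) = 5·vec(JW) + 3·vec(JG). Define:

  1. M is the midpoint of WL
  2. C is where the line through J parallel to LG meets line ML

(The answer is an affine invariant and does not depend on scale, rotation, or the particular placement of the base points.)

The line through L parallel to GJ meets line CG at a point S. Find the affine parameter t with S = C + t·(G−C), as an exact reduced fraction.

Choose coordinates J = (0, 0), W = (1, 0), G = (0, 1), L = (5, 3).
1. M is the midpoint of WL ⇒ M = (3, 3/2)
2. C is where the line through J parallel to LG meets line ML ⇒ C = (15/7, 6/7)
through L parallel to GJ: direction (0, -1); meets CG at S = (5, 2/3)
S = C + t·(G−C) with t = -4/3

t = -4/3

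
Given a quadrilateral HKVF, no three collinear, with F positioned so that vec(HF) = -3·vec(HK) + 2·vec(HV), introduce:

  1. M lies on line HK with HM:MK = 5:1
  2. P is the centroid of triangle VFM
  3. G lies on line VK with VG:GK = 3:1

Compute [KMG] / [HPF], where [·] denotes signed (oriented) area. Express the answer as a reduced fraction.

[KMG]:[HPF] = -3/112

Work in coordinates with H = (0, 0), K = (1, 0), V = (0, 1), F = (-3, 2).
1. M lies on line HK with HM:MK = 5:1 ⇒ M = (5/6, 0)
2. P is the centroid of triangle VFM ⇒ P = (-13/18, 1)
3. G lies on line VK with VG:GK = 3:1 ⇒ G = (3/4, 1/4)
2·[KMG] = -1/24, 2·[HPF] = 14/9
[KMG]:[HPF] = -1/24:14/9 = -3/112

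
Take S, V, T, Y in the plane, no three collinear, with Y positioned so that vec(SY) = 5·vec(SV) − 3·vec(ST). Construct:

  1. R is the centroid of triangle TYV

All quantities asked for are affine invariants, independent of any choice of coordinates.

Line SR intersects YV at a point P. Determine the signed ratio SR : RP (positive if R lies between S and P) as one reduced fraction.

Choose coordinates S = (0, 0), V = (1, 0), T = (0, 1), Y = (5, -3).
1. R is the centroid of triangle TYV ⇒ R = (2, -2/3)
line SR meets YV at P = (9/5, -3/5)
R = S + t·(P−S) with t = 10/9, so SR:RP = 10/9:-1/9

SR:RP = -10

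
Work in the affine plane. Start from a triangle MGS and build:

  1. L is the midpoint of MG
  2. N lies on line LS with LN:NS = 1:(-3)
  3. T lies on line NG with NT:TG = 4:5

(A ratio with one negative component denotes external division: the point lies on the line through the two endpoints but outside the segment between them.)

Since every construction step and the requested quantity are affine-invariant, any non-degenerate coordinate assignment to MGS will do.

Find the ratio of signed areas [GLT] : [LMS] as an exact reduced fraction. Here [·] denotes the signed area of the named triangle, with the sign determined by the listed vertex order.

[GLT]:[LMS] = -5/18

Assign M = (0, 0), G = (1, 0), S = (0, 1) — the answer is frame-independent, so this choice is without loss of generality.
1. L is the midpoint of MG ⇒ L = (1/2, 0)
2. N lies on line LS with LN:NS = 1:(-3) ⇒ N = (3/4, -1/2)
3. T lies on line NG with NT:TG = 4:5 ⇒ T = (31/36, -5/18)
2·[GLT] = 5/36, 2·[LMS] = -1/2
[GLT]:[LMS] = 5/36:-1/2 = -5/18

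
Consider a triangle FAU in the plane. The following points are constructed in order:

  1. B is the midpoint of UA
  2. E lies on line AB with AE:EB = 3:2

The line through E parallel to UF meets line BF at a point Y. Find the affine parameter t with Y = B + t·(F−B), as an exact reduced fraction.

Set F = (0, 0), A = (1, 0), U = (0, 1); any affine frame gives the same invariant.
1. B is the midpoint of UA ⇒ B = (1/2, 1/2)
2. E lies on line AB with AE:EB = 3:2 ⇒ E = (7/10, 3/10)
through E parallel to UF: direction (0, -1); meets BF at Y = (7/10, 7/10)
Y = B + t·(F−B) with t = -2/5

t = -2/5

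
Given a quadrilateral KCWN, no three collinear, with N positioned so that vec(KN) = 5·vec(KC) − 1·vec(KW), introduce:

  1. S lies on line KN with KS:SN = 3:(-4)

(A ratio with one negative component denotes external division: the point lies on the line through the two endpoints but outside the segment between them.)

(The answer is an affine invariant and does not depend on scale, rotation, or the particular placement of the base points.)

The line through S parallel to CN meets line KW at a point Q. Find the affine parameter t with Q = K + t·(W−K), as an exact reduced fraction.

t = -3/4

Set K = (0, 0), C = (1, 0), W = (0, 1), N = (5, -1); any affine frame gives the same invariant.
1. S lies on line KN with KS:SN = 3:(-4) ⇒ S = (-15, 3)
through S parallel to CN: direction (4, -1); meets KW at Q = (0, -3/4)
Q = K + t·(W−K) with t = -3/4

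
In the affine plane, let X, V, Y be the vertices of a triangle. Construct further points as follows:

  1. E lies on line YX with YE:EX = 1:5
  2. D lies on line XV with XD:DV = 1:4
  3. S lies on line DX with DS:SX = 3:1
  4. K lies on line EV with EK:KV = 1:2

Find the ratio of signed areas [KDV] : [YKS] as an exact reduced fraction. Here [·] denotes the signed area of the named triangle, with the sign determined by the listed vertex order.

Choose coordinates X = (0, 0), V = (1, 0), Y = (0, 1).
1. E lies on line YX with YE:EX = 1:5 ⇒ E = (0, 5/6)
2. D lies on line XV with XD:DV = 1:4 ⇒ D = (1/5, 0)
3. S lies on line DX with DS:SX = 3:1 ⇒ S = (1/20, 0)
4. K lies on line EV with EK:KV = 1:2 ⇒ K = (1/3, 5/9)
2·[KDV] = 4/9, 2·[YKS] = -14/45
[KDV]:[YKS] = 4/9:-14/45 = -10/7

[KDV]:[YKS] = -10/7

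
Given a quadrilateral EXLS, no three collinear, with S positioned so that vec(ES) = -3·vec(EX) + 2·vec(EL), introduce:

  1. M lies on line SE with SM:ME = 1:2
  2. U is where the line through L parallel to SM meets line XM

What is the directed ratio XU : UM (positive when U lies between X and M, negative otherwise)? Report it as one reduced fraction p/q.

XU:UM = -1/3

Choose coordinates E = (0, 0), X = (1, 0), L = (0, 1), S = (-3, 2).
1. M lies on line SE with SM:ME = 1:2 ⇒ M = (-2, 4/3)
2. U is where the line through L parallel to SM meets line XM ⇒ U = (5/2, -2/3)
U = X + t·(M−X) with t = -1/2, so XU:UM = t:(1−t) = -1/2:3/2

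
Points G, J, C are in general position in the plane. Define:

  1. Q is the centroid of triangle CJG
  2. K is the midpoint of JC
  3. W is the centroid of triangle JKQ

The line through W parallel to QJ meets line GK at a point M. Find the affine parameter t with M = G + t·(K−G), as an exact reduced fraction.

t = 7/9

Set G = (0, 0), J = (1, 0), C = (0, 1); any affine frame gives the same invariant.
1. Q is the centroid of triangle CJG ⇒ Q = (1/3, 1/3)
2. K is the midpoint of JC ⇒ K = (1/2, 1/2)
3. W is the centroid of triangle JKQ ⇒ W = (11/18, 5/18)
through W parallel to QJ: direction (2/3, -1/3); meets GK at M = (7/18, 7/18)
M = G + t·(K−G) with t = 7/9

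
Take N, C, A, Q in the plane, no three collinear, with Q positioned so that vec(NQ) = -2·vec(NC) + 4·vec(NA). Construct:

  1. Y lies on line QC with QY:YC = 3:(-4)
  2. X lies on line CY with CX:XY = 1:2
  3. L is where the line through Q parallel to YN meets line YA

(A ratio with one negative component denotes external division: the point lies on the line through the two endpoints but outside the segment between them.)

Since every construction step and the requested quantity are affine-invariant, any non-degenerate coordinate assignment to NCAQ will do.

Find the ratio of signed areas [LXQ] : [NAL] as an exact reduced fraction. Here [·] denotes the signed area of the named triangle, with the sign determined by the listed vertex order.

Choose coordinates N = (0, 0), C = (1, 0), A = (0, 1), Q = (-2, 4).
1. Y lies on line QC with QY:YC = 3:(-4) ⇒ Y = (-11, 16)
2. X lies on line CY with CX:XY = 1:2 ⇒ X = (-3, 16/3)
3. L is where the line through Q parallel to YN meets line YA ⇒ L = (1, -4/11)
2·[LXQ] = -4/11, 2·[NAL] = -1
[LXQ]:[NAL] = -4/11:-1 = 4/11

[LXQ]:[NAL] = 4/11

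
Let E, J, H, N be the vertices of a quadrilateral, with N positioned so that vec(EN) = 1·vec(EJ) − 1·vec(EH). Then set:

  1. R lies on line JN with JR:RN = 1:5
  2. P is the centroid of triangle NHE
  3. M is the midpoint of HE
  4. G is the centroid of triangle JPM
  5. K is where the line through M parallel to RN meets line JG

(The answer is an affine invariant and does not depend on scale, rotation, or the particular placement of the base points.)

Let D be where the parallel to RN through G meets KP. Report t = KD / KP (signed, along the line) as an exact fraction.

Choose coordinates E = (0, 0), J = (1, 0), H = (0, 1), N = (1, -1).
1. R lies on line JN with JR:RN = 1:5 ⇒ R = (1, -1/6)
2. P is the centroid of triangle NHE ⇒ P = (1/3, 0)
3. M is the midpoint of HE ⇒ M = (0, 1/2)
4. G is the centroid of triangle JPM ⇒ G = (4/9, 1/6)
5. K is where the line through M parallel to RN meets line JG ⇒ K = (0, 3/10)
through G parallel to RN: direction (0, -5/6); meets KP at D = (4/9, -1/10)
D = K + t·(P−K) with t = 4/3

t = 4/3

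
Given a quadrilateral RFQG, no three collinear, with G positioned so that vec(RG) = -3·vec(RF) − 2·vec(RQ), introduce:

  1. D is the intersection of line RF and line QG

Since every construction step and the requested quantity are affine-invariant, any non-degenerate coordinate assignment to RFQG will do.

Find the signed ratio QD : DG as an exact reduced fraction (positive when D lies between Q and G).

QD:DG = 1/2

Assign R = (0, 0), F = (1, 0), Q = (0, 1), G = (-3, -2) — the answer is frame-independent, so this choice is without loss of generality.
1. D is the intersection of line RF and line QG ⇒ D = (-1, 0)
D = Q + t·(G−Q) with t = 1/3, so QD:DG = t:(1−t) = 1/3:2/3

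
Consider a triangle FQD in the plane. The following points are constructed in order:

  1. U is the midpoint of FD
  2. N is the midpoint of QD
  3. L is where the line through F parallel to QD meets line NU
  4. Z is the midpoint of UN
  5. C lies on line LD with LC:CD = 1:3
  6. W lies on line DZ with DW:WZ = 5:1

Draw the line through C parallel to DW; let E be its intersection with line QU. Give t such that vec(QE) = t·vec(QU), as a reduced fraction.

Work in coordinates with F = (0, 0), Q = (1, 0), D = (0, 1).
1. U is the midpoint of FD ⇒ U = (0, 1/2)
2. N is the midpoint of QD ⇒ N = (1/2, 1/2)
3. L is where the line through F parallel to QD meets line NU ⇒ L = (-1/2, 1/2)
4. Z is the midpoint of UN ⇒ Z = (1/4, 1/2)
5. C lies on line LD with LC:CD = 1:3 ⇒ C = (-3/8, 5/8)
6. W lies on line DZ with DW:WZ = 5:1 ⇒ W = (5/24, 7/12)
through C parallel to DW: direction (5/24, -5/12); meets QU at E = (-5/12, 17/24)
E = Q + t·(U−Q) with t = 17/12

t = 17/12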